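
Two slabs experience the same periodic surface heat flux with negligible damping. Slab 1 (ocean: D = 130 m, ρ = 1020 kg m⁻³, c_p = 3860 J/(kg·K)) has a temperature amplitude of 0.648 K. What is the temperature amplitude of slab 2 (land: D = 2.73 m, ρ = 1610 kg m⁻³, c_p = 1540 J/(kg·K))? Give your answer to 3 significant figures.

49.0 K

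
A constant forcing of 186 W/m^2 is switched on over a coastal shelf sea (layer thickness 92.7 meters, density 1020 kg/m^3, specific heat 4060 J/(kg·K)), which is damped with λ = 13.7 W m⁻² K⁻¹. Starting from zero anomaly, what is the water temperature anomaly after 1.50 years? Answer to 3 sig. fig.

11.1 K

Areal heat capacity C = ρ c_p D = 1020 × 4060 × 92.7 = 3.84×10^8 J/(m^2 K).
τ = C / λ = 3.84×10^8 / 13.7 = 2.80×10^7 s.
Equilibrium anomaly ΔT_eq = F / λ = 186 / 13.7 = 13.6 K.
t = 1.50 years = 4.73×10^7 s, so t/τ = 1.69.
ΔT(t) = ΔT_eq (1 − e^(−t/τ)) = 13.6 × (1 − e^−1.69) = 11.1 K.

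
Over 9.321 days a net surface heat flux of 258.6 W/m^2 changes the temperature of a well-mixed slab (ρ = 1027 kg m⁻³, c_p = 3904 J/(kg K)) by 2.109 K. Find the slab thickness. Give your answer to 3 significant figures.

24.6 m

Heat input Q = F Δt = 258.6 × 8.05×10^5 s = 2.08×10^8 J/m².
Required areal heat capacity C = Q / ΔT = 9.87×10^7 J/(m²·K).
Depth D = C / (ρ c_p) = 9.87×10^7 / (1027 × 3904) = 24.6 m.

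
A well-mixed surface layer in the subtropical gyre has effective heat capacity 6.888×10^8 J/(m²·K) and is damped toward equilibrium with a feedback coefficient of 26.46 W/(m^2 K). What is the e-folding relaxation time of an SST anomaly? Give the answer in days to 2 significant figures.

300 days

Areal heat capacity C = 6.888×10^8 J/(m²·K) (given).
Relaxation time τ = C / λ = 6.89×10^8 / 26.46 = 2.60×10^7 s.
In days: 2.60×10^7 s / (86400 s/day) = 301 days.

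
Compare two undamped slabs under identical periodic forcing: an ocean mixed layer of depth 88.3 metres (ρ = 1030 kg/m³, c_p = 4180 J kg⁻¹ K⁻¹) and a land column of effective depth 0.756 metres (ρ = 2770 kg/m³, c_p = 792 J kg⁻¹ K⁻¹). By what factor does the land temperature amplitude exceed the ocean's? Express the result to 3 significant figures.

229

C_ocean = 1030 × 4180 × 88.3 = 3.80×10^8 J/(m²·K).
C_land = 2770 × 792 × 0.756 = 1.66×10^6 J/(m²·K).
Undamped amplitude ∝ 1/C, so A_land/A_ocean = C_ocean/C_land = 229.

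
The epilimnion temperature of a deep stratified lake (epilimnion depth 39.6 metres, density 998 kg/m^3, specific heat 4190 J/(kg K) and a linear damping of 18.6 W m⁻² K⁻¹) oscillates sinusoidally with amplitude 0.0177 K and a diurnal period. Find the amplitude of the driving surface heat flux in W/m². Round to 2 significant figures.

210

Areal heat capacity C = ρ c_p D = 998 × 4190 × 39.6 = 1.66×10^8 J m⁻² K⁻¹.
ω = 2π / 86400 s = 7.27×10^-5 s⁻¹.
√((Cω)² + λ²) = √((12000)² + 18.6²) = 12000 W/(m²·K).
F₀ = A × √((Cω)²+λ²) = 0.0177 × 12000 = 213 W/m².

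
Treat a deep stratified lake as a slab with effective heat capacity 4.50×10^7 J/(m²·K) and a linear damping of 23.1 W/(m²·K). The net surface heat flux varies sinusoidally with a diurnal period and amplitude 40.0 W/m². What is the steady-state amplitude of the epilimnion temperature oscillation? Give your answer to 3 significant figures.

0.0122 K

Areal heat capacity C = 4.50×10^7 J/(m²·K) (given).
Angular frequency ω = 2π / T = 2π / 86400 s = 7.27×10^-5 s⁻¹.
√((Cω)² + λ²) = √((3270)² + 23.1²) = 3270 W/(m²·K).
Amplitude A = F₀ / √((Cω)²+λ²) = 40.0 / 3270 = 0.0122 K.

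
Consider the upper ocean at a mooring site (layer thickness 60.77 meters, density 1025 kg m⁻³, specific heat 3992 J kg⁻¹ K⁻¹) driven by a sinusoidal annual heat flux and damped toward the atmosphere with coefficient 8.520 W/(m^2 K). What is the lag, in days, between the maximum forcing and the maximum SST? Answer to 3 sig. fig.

81.4 days

Areal heat capacity C = ρ c_p D = 1025 × 3992 × 60.77 = 2.49×10^8 J m⁻² K⁻¹.
ω = 2π / 3.15×10^7 s = 1.99×10^-7 s⁻¹.
Phase lag φ = arctan(Cω/λ) = arctan(49.5/8.520) = 1.40 rad.
Time lag = φ / ω = 1.40 / 1.99×10^-7 = 7.03×10^6 s = 81.4 days.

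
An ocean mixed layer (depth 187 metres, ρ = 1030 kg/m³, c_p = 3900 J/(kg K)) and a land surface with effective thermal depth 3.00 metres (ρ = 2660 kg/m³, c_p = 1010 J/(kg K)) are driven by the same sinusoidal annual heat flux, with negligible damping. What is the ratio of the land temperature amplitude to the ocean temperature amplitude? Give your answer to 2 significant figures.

93

C_ocean = 1030 × 3900 × 187 = 7.51×10^8 J/(m²·K).
C_land = 2660 × 1010 × 3.00 = 8.06×10^6 J/(m²·K).
Undamped amplitude ∝ 1/C, so A_land/A_ocean = C_ocean/C_land = 93.2.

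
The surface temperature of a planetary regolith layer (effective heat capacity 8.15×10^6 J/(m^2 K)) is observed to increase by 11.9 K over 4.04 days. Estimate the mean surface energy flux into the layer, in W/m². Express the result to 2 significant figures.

Areal heat capacity C = 8.15×10^6 J/(m^2 K) (given).
Required heat per unit area: Q = C ΔT = 8.15×10^6 × 11.9 = 9.70×10^7 J/m².
Flux F = Q / Δt = 9.70×10^7 / 3.49×10^5 s = 278 W/m².

280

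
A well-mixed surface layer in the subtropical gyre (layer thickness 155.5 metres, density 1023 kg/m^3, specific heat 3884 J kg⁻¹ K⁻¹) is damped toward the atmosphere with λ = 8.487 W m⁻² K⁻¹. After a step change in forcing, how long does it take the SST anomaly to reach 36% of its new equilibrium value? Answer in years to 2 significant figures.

1.0 years

Areal heat capacity C = ρ c_p D = 1023 × 3884 × 155.5 = 6.18×10^8 J m⁻² K⁻¹.
τ = C / λ = 6.18×10^8 / 8.487 = 7.28×10^7 s.
Fraction reached: 1 − e^(−t/τ) = 0.36 ⇒ t = −τ ln(1 − 0.36) = τ × 0.446.
t = 3.25×10^7 s = 1.03 years.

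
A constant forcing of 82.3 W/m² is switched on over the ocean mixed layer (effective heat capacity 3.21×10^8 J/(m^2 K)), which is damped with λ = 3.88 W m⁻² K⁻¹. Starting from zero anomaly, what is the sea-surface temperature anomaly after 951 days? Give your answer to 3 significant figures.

Areal heat capacity C = 3.21×10^8 J/(m^2 K) (given).
τ = C / λ = 3.21×10^8 / 3.88 = 8.27×10^7 s.
Equilibrium anomaly ΔT_eq = F / λ = 82.3 / 3.88 = 21.2 K.
t = 951 days = 8.22×10^7 s, so t/τ = 0.993.
ΔT(t) = ΔT_eq (1 − e^(−t/τ)) = 21.2 × (1 − e^−0.993) = 13.4 K.

13.4 K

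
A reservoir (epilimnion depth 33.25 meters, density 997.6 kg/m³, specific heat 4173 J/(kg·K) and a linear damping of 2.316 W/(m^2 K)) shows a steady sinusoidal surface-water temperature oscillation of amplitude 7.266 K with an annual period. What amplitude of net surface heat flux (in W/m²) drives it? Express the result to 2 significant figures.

Areal heat capacity C = ρ c_p D = 997.6 × 4173 × 33.25 = 1.38×10^8 J/(m^2 K).
ω = 2π / 3.15×10^7 s = 1.99×10^-7 s⁻¹.
√((Cω)² + λ²) = √((27.6)² + 2.316²) = 27.7 W/(m²·K).
F₀ = A × √((Cω)²+λ²) = 7.266 × 27.7 = 201 W/m².

200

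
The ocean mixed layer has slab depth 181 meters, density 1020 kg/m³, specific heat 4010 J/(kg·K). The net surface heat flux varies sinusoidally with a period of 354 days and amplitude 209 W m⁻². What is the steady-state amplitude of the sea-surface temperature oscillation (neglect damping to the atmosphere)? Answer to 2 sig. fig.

1.4 K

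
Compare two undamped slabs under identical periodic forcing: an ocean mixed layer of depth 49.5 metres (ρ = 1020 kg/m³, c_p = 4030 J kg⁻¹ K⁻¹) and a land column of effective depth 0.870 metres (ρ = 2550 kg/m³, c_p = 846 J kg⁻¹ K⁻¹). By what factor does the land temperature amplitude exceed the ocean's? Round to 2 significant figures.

C_ocean = 1020 × 4030 × 49.5 = 2.03×10^8 J/(m²·K).
C_land = 2550 × 846 × 0.870 = 1.88×10^6 J/(m²·K).
Undamped amplitude ∝ 1/C, so A_land/A_ocean = C_ocean/C_land = 108.

110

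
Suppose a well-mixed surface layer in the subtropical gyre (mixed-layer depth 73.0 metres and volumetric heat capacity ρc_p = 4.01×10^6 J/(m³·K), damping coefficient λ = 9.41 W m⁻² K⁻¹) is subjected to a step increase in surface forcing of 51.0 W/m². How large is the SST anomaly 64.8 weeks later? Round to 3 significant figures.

3.88 K

Areal heat capacity C = ρc_p × D = 4.01×10^6 × 73.0 = 2.93×10^8 J m⁻² K⁻¹.
τ = C / λ = 2.93×10^8 / 9.41 = 3.11×10^7 s.
Equilibrium anomaly ΔT_eq = F / λ = 51.0 / 9.41 = 5.42 K.
t = 64.8 weeks = 3.92×10^7 s, so t/τ = 1.26.
ΔT(t) = ΔT_eq (1 − e^(−t/τ)) = 5.42 × (1 − e^−1.26) = 3.88 K.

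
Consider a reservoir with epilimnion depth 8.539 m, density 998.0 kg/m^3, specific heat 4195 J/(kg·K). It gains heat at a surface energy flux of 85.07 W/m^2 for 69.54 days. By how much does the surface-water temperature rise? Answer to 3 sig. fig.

14.3 K

Areal heat capacity C = ρ c_p D = 998.0 × 4195 × 8.539 = 3.57×10^7 J/(m²·K).
Net heat input Q = F Δt = 85.07 × (69.54 days × 86400 s/day) = 5.11×10^8 J/m².
ΔT = Q / C = 5.11×10^8 / 3.57×10^7 = 14.3 K.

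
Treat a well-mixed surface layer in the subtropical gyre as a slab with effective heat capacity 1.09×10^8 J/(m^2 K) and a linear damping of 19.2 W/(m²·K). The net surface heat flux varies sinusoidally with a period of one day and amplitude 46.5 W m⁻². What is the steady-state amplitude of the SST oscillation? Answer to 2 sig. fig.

0.0059 K

Areal heat capacity C = 1.09×10^8 J/(m^2 K) (given).
Angular frequency ω = 2π / T = 2π / 86400 s = 7.27×10^-5 s⁻¹.
√((Cω)² + λ²) = √((7930)² + 19.2²) = 7930 W/(m²·K).
Amplitude A = F₀ / √((Cω)²+λ²) = 46.5 / 7930 = 0.00587 K.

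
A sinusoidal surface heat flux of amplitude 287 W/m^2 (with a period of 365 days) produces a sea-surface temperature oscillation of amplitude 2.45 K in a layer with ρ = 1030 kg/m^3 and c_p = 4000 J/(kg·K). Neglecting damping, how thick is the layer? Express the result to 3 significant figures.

ω = 2π / 3.15×10^7 s = 1.99×10^-7 s⁻¹.
Required C = F₀ / (A ω) = 287 / (2.45 × 1.99×10^-7) = 5.88×10^8 J/(m²·K).
D = C / (ρ c_p) = 5.88×10^8 / (1030 × 4000) = 143 m.

143 m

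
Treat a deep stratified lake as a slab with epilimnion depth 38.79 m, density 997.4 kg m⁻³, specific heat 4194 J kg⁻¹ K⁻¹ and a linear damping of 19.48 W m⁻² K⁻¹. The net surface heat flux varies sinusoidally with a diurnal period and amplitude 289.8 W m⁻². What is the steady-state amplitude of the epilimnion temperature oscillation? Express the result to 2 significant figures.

0.025 K

Areal heat capacity C = ρ c_p D = 997.4 × 4194 × 38.79 = 1.62×10^8 J/(m²·K).
Angular frequency ω = 2π / T = 2π / 86400 s = 7.27×10^-5 s⁻¹.
√((Cω)² + λ²) = √((11800)² + 19.48²) = 11800 W/(m²·K).
Amplitude A = F₀ / √((Cω)²+λ²) = 289.8 / 11800 = 0.0246 K.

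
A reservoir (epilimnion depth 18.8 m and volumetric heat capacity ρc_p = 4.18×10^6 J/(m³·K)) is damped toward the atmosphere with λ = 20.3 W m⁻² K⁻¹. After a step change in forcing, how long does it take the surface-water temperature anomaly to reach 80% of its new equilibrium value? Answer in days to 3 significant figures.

Areal heat capacity C = ρc_p × D = 4.18×10^6 × 18.8 = 7.86×10^7 J m⁻² K⁻¹.
τ = C / λ = 7.86×10^7 / 20.3 = 3.87×10^6 s.
Fraction reached: 1 − e^(−t/τ) = 0.80 ⇒ t = −τ ln(1 − 0.80) = τ × 1.61.
t = 6.23×10^6 s = 72.1 days.

72.1 days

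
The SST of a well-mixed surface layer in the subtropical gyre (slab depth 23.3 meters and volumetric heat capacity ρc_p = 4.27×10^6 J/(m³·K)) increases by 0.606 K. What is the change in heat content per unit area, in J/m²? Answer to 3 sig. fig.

Areal heat capacity C = ρc_p × D = 4.27×10^6 × 23.3 = 9.95×10^7 J/(m^2 K).
ΔQ = C ΔT = 9.95×10^7 × 0.606 = 6.03×10^7 J/m².

6.03×10^7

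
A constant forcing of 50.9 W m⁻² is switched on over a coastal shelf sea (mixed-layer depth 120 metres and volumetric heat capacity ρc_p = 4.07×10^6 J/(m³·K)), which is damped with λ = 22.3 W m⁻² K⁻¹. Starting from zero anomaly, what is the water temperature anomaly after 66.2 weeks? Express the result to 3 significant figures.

Areal heat capacity C = ρc_p × D = 4.07×10^6 × 120 = 4.88×10^8 J m⁻² K⁻¹.
τ = C / λ = 4.88×10^8 / 22.3 = 2.19×10^7 s.
Equilibrium anomaly ΔT_eq = F / λ = 50.9 / 22.3 = 2.28 K.
t = 66.2 weeks = 4.00×10^7 s, so t/τ = 1.83.
ΔT(t) = ΔT_eq (1 − e^(−t/τ)) = 2.28 × (1 − e^−1.83) = 1.92 K.

1.92 K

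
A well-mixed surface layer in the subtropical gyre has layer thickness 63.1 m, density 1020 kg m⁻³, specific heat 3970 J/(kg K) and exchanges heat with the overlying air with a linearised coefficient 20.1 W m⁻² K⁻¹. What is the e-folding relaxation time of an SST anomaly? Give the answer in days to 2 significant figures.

Areal heat capacity C = ρ c_p D = 1020 × 3970 × 63.1 = 2.56×10^8 J/(m^2 K).
Relaxation time τ = C / λ = 2.56×10^8 / 20.1 = 1.27×10^7 s.
In days: 1.27×10^7 s / (86400 s/day) = 147 days.

150 days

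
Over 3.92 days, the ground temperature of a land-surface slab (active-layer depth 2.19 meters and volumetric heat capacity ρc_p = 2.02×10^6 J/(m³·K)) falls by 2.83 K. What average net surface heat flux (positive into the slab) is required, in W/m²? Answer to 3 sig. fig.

Areal heat capacity C = ρc_p × D = 2.02×10^6 × 2.19 = 4.42×10^6 J/(m²·K).
Required heat per unit area: Q = C ΔT = 4.42×10^6 × -2.83 = -1.25×10^7 J/m².
Flux F = Q / Δt = -1.25×10^7 / 3.39×10^5 s = -37.0 W/m².

-37.0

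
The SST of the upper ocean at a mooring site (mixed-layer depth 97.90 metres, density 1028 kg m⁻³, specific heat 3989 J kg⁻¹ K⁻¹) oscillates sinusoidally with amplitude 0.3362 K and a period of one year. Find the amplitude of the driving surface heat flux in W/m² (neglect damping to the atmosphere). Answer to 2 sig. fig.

Areal heat capacity C = ρ c_p D = 1028 × 3989 × 97.90 = 4.01×10^8 J/(m^2 K).
ω = 2π / 3.15×10^7 s = 1.99×10^-7 s⁻¹.
Cω = 4.01×10^8 × 1.99×10^-7 = 80.0 W/(m²·K).
F₀ = A × Cω = 0.3362 × 80.0 = 26.9 W/m².

27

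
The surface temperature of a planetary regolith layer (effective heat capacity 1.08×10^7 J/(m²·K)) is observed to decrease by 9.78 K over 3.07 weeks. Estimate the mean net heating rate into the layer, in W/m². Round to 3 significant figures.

-56.9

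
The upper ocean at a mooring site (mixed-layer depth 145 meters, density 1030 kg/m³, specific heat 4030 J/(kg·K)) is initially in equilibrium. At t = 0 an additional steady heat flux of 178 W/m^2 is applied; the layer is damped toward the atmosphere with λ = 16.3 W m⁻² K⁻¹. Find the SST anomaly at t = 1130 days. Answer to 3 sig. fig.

Areal heat capacity C = ρ c_p D = 1030 × 4030 × 145 = 6.02×10^8 J/(m^2 K).
τ = C / λ = 6.02×10^8 / 16.3 = 3.69×10^7 s.
Equilibrium anomaly ΔT_eq = F / λ = 178 / 16.3 = 10.9 K.
t = 1130 days = 9.76×10^7 s, so t/τ = 2.64.
ΔT(t) = ΔT_eq (1 − e^(−t/τ)) = 10.9 × (1 − e^−2.64) = 10.1 K.

10.1 K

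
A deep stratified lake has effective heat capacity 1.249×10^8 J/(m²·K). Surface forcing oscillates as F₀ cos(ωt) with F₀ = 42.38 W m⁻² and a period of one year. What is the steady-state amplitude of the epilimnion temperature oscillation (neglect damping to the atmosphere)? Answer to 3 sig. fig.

1.70 K

Areal heat capacity C = 1.249×10^8 J/(m²·K) (given).
Angular frequency ω = 2π / T = 2π / 3.15×10^7 s = 1.99×10^-7 s⁻¹.
Cω = 1.25×10^8 × 1.99×10^-7 = 24.9 W/(m²·K).
Amplitude A = F₀ / (Cω) = 42.38 / 24.9 = 1.70 K.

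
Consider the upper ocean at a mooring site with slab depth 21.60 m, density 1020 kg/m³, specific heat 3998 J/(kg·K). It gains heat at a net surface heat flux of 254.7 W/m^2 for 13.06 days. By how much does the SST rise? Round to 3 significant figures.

Areal heat capacity C = ρ c_p D = 1020 × 3998 × 21.60 = 8.81×10^7 J/(m²·K).
Net heat input Q = F Δt = 254.7 × (13.06 days × 86400 s/day) = 2.87×10^8 J/m².
ΔT = Q / C = 2.87×10^8 / 8.81×10^7 = 3.26 K.

3.26 K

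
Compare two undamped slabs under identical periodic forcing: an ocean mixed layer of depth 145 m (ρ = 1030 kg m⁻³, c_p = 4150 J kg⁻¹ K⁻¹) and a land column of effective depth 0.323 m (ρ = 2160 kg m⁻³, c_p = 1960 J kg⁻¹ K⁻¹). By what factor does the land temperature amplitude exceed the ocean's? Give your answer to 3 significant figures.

453

C_ocean = 1030 × 4150 × 145 = 6.20×10^8 J/(m²·K).
C_land = 2160 × 1960 × 0.323 = 1.37×10^6 J/(m²·K).
Undamped amplitude ∝ 1/C, so A_land/A_ocean = C_ocean/C_land = 453.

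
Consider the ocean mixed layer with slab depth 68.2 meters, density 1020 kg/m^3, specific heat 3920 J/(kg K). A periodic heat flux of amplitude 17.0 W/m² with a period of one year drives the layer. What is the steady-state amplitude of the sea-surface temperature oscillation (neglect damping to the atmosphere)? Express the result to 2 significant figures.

0.31 K

Areal heat capacity C = ρ c_p D = 1020 × 3920 × 68.2 = 2.73×10^8 J/(m²·K).
Angular frequency ω = 2π / T = 2π / 3.15×10^7 s = 1.99×10^-7 s⁻¹.
Cω = 2.73×10^8 × 1.99×10^-7 = 54.3 W/(m²·K).
Amplitude A = F₀ / (Cω) = 17.0 / 54.3 = 0.313 K.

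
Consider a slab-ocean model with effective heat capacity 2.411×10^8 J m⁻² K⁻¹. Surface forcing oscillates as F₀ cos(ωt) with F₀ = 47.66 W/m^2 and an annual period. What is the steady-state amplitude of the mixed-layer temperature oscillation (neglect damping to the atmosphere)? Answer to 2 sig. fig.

Areal heat capacity C = 2.411×10^8 J m⁻² K⁻¹ (given).
Angular frequency ω = 2π / T = 2π / 3.15×10^7 s = 1.99×10^-7 s⁻¹.
Cω = 2.41×10^8 × 1.99×10^-7 = 48.0 W/(m²·K).
Amplitude A = F₀ / (Cω) = 47.66 / 48.0 = 0.992 K.

0.99 K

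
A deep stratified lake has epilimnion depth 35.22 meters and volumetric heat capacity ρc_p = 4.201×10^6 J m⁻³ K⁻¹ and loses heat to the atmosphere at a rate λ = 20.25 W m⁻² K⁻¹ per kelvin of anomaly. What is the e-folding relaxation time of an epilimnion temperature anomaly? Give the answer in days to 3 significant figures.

84.6 days

Areal heat capacity C = ρc_p × D = 4.201×10^6 × 35.22 = 1.48×10^8 J m⁻² K⁻¹.
Relaxation time τ = C / λ = 1.48×10^8 / 20.25 = 7.31×10^6 s.
In days: 7.31×10^6 s / (86400 s/day) = 84.6 days.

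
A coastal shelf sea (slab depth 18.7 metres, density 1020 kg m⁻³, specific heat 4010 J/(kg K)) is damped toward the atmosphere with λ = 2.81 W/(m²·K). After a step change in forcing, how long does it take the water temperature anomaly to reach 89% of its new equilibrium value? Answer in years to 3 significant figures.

Areal heat capacity C = ρ c_p D = 1020 × 4010 × 18.7 = 7.65×10^7 J/(m^2 K).
τ = C / λ = 7.65×10^7 / 2.81 = 2.72×10^7 s.
Fraction reached: 1 − e^(−t/τ) = 0.89 ⇒ t = −τ ln(1 − 0.89) = τ × 2.21.
t = 6.01×10^7 s = 1.90 years.

1.90 years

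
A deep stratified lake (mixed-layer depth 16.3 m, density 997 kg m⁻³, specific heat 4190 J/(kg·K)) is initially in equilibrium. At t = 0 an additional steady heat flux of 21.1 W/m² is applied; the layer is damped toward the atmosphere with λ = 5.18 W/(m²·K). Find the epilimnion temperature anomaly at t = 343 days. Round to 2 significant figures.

Areal heat capacity C = ρ c_p D = 997 × 4190 × 16.3 = 6.81×10^7 J/(m^2 K).
τ = C / λ = 6.81×10^7 / 5.18 = 1.31×10^7 s.
Equilibrium anomaly ΔT_eq = F / λ = 21.1 / 5.18 = 4.07 K.
t = 343 days = 2.96×10^7 s, so t/τ = 2.25.
ΔT(t) = ΔT_eq (1 − e^(−t/τ)) = 4.07 × (1 − e^−2.25) = 3.65 K.

3.6 K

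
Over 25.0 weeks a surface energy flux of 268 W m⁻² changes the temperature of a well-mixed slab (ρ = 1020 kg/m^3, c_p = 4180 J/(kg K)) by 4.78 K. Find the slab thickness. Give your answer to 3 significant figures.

Heat input Q = F Δt = 268 × 1.51×10^7 s = 4.05×10^9 J/m².
Required areal heat capacity C = Q / ΔT = 8.48×10^8 J/(m²·K).
Depth D = C / (ρ c_p) = 8.48×10^8 / (1020 × 4180) = 199 m.

199 m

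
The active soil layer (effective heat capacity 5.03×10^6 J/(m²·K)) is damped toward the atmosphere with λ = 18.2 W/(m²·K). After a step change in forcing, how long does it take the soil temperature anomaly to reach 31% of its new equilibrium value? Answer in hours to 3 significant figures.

28.5 hours

Areal heat capacity C = 5.03×10^6 J/(m²·K) (given).
τ = C / λ = 5.03×10^6 / 18.2 = 2.76×10^5 s.
Fraction reached: 1 − e^(−t/τ) = 0.31 ⇒ t = −τ ln(1 − 0.31) = τ × 0.371.
t = 1.03×10^5 s = 28.5 hours.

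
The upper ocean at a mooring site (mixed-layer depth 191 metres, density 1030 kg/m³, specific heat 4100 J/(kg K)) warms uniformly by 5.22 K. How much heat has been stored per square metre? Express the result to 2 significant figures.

4.2×10^9

Areal heat capacity C = ρ c_p D = 1030 × 4100 × 191 = 8.07×10^8 J/(m^2 K).
ΔQ = C ΔT = 8.07×10^8 × 5.22 = 4.21×10^9 J/m².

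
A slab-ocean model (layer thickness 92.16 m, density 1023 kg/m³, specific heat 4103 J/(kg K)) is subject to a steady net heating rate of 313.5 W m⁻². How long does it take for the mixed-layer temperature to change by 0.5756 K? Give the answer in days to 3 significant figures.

8.22 days

Areal heat capacity C = ρ c_p D = 1023 × 4103 × 92.16 = 3.87×10^8 J/(m²·K).
Time required: Δt = C ΔT / F = 3.87×10^8 × 0.5756 / 313.5 = 7.10×10^5 s.
In days: 7.10×10^5 s / (86400 s/day) = 8.22 days.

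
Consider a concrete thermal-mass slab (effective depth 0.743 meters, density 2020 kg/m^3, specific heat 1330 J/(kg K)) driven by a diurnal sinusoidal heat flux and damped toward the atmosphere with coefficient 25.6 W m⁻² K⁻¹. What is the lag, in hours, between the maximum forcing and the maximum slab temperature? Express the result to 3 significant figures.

Areal heat capacity C = ρ c_p D = 2020 × 1330 × 0.743 = 2.00×10^6 J m⁻² K⁻¹.
ω = 2π / 86400 s = 7.27×10^-5 s⁻¹.
Phase lag φ = arctan(Cω/λ) = arctan(145/25.6) = 1.40 rad.
Time lag = φ / ω = 1.40 / 7.27×10^-5 = 19200 s = 5.33 hours.

5.33 hours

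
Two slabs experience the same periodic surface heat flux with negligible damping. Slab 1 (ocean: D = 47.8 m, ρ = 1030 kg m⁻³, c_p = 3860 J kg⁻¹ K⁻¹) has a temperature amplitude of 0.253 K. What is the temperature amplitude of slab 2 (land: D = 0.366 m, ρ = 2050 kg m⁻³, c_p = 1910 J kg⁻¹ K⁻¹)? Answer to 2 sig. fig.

34 K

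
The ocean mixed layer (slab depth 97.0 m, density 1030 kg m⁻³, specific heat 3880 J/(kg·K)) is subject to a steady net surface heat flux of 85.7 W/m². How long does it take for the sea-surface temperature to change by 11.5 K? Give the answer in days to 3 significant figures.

Areal heat capacity C = ρ c_p D = 1030 × 3880 × 97.0 = 3.88×10^8 J m⁻² K⁻¹.
Time required: Δt = C ΔT / F = 3.88×10^8 × 11.5 / 85.7 = 5.20×10^7 s.
In days: 5.20×10^7 s / (86400 s/day) = 602 days.

602 days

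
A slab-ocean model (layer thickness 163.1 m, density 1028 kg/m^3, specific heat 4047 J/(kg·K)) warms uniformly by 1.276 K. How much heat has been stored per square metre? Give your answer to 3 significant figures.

Areal heat capacity C = ρ c_p D = 1028 × 4047 × 163.1 = 6.79×10^8 J m⁻² K⁻¹.
ΔQ = C ΔT = 6.79×10^8 × 1.276 = 8.66×10^8 J/m².

8.66×10^8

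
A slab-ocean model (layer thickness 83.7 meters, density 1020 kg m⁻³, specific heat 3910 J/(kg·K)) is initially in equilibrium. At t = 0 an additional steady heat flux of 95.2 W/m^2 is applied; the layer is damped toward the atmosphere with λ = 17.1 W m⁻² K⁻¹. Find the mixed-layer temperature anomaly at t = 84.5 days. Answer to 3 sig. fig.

1.74 K

Areal heat capacity C = ρ c_p D = 1020 × 3910 × 83.7 = 3.34×10^8 J/(m²·K).
τ = C / λ = 3.34×10^8 / 17.1 = 1.95×10^7 s.
Equilibrium anomaly ΔT_eq = F / λ = 95.2 / 17.1 = 5.57 K.
t = 84.5 days = 7.30×10^6 s, so t/τ = 0.374.
ΔT(t) = ΔT_eq (1 − e^(−t/τ)) = 5.57 × (1 − e^−0.374) = 1.74 K.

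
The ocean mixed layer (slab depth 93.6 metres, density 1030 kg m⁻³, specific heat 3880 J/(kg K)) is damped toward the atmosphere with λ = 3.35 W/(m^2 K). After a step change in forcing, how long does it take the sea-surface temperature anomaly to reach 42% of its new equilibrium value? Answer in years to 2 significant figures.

Areal heat capacity C = ρ c_p D = 1030 × 3880 × 93.6 = 3.74×10^8 J/(m²·K).
τ = C / λ = 3.74×10^8 / 3.35 = 1.12×10^8 s.
Fraction reached: 1 − e^(−t/τ) = 0.42 ⇒ t = −τ ln(1 − 0.42) = τ × 0.545.
t = 6.08×10^7 s = 1.93 years.

1.9 years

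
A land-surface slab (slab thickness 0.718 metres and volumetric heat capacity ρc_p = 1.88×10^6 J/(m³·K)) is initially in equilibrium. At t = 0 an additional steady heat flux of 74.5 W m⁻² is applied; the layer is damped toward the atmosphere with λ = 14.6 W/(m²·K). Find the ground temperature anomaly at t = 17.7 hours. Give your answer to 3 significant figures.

Areal heat capacity C = ρc_p × D = 1.88×10^6 × 0.718 = 1.35×10^6 J/(m²·K).
τ = C / λ = 1.35×10^6 / 14.6 = 92500 s.
Equilibrium anomaly ΔT_eq = F / λ = 74.5 / 14.6 = 5.10 K.
t = 17.7 hours = 63700 s, so t/τ = 0.689.
ΔT(t) = ΔT_eq (1 − e^(−t/τ)) = 5.10 × (1 − e^−0.689) = 2.54 K.

2.54 K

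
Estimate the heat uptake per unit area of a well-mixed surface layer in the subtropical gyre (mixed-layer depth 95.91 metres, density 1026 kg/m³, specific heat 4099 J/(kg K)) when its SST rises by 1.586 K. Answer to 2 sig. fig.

Areal heat capacity C = ρ c_p D = 1026 × 4099 × 95.91 = 4.03×10^8 J m⁻² K⁻¹.
ΔQ = C ΔT = 4.03×10^8 × 1.586 = 6.40×10^8 J/m².

6.4×10^8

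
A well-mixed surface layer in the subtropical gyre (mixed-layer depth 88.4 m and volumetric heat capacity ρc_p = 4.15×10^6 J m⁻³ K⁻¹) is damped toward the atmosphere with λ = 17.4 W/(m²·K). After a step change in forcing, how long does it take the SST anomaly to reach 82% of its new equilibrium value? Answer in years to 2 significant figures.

1.1 years

Areal heat capacity C = ρc_p × D = 4.15×10^6 × 88.4 = 3.67×10^8 J/(m^2 K).
τ = C / λ = 3.67×10^8 / 17.4 = 2.11×10^7 s.
Fraction reached: 1 − e^(−t/τ) = 0.82 ⇒ t = −τ ln(1 − 0.82) = τ × 1.71.
t = 3.62×10^7 s = 1.15 years.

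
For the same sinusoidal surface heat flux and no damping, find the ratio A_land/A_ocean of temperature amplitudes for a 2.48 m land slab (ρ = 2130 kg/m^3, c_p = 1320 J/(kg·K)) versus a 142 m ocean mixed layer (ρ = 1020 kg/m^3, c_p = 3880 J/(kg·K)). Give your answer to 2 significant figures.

81

C_ocean = 1020 × 3880 × 142 = 5.62×10^8 J/(m²·K).
C_land = 2130 × 1320 × 2.48 = 6.97×10^6 J/(m²·K).
Undamped amplitude ∝ 1/C, so A_land/A_ocean = C_ocean/C_land = 80.6.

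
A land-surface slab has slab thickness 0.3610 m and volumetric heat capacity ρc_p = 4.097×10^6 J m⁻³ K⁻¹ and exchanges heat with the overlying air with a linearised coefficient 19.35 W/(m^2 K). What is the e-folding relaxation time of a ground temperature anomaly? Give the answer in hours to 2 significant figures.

21 hours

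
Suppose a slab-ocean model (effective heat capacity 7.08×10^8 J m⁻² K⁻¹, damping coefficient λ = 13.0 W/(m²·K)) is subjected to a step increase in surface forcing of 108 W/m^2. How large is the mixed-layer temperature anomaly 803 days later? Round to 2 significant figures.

6.0 K

Areal heat capacity C = 7.08×10^8 J m⁻² K⁻¹ (given).
τ = C / λ = 7.08×10^8 / 13.0 = 5.45×10^7 s.
Equilibrium anomaly ΔT_eq = F / λ = 108 / 13.0 = 8.31 K.
t = 803 days = 6.94×10^7 s, so t/τ = 1.27.
ΔT(t) = ΔT_eq (1 − e^(−t/τ)) = 8.31 × (1 − e^−1.27) = 5.98 K.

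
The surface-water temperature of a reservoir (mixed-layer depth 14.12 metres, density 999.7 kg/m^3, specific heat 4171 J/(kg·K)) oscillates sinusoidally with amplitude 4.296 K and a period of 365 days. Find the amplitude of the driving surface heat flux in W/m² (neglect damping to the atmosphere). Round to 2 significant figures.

50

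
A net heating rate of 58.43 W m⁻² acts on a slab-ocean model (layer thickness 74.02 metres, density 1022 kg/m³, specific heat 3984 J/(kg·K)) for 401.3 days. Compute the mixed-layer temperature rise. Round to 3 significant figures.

6.72 K

Areal heat capacity C = ρ c_p D = 1022 × 3984 × 74.02 = 3.01×10^8 J/(m²·K).
Net heat input Q = F Δt = 58.43 × (401.3 days × 86400 s/day) = 2.03×10^9 J/m².
ΔT = Q / C = 2.03×10^9 / 3.01×10^8 = 6.72 K.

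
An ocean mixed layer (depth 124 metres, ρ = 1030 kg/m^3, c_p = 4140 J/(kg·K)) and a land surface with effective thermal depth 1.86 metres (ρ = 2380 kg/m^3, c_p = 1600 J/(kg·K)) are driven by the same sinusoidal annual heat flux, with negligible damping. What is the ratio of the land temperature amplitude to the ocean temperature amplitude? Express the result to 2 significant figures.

C_ocean = 1030 × 4140 × 124 = 5.29×10^8 J/(m²·K).
C_land = 2380 × 1600 × 1.86 = 7.08×10^6 J/(m²·K).
Undamped amplitude ∝ 1/C, so A_land/A_ocean = C_ocean/C_land = 74.7.

75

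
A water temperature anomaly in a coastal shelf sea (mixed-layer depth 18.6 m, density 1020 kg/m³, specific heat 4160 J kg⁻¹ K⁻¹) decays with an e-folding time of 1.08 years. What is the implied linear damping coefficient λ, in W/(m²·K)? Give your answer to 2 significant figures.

2.3

Areal heat capacity C = ρ c_p D = 1020 × 4160 × 18.6 = 7.89×10^7 J m⁻² K⁻¹.
τ = 1.08 years = 3.41×10^7 s.
λ = C / τ = 7.89×10^7 / 3.41×10^7 = 2.32 W/(m²·K).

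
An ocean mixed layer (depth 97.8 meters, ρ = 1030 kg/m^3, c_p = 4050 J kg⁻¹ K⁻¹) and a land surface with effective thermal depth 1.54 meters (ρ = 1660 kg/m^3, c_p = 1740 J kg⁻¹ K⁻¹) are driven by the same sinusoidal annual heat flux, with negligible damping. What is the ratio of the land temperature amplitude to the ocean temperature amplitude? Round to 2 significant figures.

C_ocean = 1030 × 4050 × 97.8 = 4.08×10^8 J/(m²·K).
C_land = 1660 × 1740 × 1.54 = 4.45×10^6 J/(m²·K).
Undamped amplitude ∝ 1/C, so A_land/A_ocean = C_ocean/C_land = 91.7.

92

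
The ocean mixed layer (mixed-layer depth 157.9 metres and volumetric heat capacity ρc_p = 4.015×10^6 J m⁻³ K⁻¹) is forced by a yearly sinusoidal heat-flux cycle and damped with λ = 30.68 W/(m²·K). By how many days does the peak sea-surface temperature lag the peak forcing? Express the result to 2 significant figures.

Areal heat capacity C = ρc_p × D = 4.015×10^6 × 157.9 = 6.34×10^8 J/(m²·K).
ω = 2π / 3.15×10^7 s = 1.99×10^-7 s⁻¹.
Phase lag φ = arctan(Cω/λ) = arctan(126/30.68) = 1.33 rad.
Time lag = φ / ω = 1.33 / 1.99×10^-7 = 6.69×10^6 s = 77.4 days.

77 days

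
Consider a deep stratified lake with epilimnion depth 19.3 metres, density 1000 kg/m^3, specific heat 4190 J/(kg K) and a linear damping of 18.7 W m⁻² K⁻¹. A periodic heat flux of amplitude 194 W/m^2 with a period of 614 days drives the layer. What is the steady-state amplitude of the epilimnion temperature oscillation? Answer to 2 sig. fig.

Areal heat capacity C = ρ c_p D = 1000 × 4190 × 19.3 = 8.09×10^7 J m⁻² K⁻¹.
Angular frequency ω = 2π / T = 2π / 5.30×10^7 s = 1.18×10^-7 s⁻¹.
√((Cω)² + λ²) = √((9.58)² + 18.7²) = 21.0 W/(m²·K).
Amplitude A = F₀ / √((Cω)²+λ²) = 194 / 21.0 = 9.23 K.

9.2 K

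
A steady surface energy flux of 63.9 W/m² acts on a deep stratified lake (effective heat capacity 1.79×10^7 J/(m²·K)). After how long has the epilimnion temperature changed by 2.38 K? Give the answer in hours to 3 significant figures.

Areal heat capacity C = 1.79×10^7 J/(m²·K) (given).
Time required: Δt = C ΔT / F = 1.79×10^7 × 2.38 / 63.9 = 6.67×10^5 s.
In hours: 6.67×10^5 s / (3600 s/hour) = 185 hours.

185 hours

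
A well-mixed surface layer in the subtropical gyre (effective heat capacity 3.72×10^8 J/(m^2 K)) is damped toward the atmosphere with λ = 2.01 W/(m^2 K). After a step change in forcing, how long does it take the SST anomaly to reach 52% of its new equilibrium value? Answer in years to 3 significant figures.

Areal heat capacity C = 3.72×10^8 J/(m^2 K) (given).
τ = C / λ = 3.72×10^8 / 2.01 = 1.85×10^8 s.
Fraction reached: 1 − e^(−t/τ) = 0.52 ⇒ t = −τ ln(1 − 0.52) = τ × 0.734.
t = 1.36×10^8 s = 4.30 years.

4.30 years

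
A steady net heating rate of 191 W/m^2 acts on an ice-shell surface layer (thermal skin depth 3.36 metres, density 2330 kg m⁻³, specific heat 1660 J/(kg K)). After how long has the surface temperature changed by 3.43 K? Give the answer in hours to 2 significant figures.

65 hours

Areal heat capacity C = ρ c_p D = 2330 × 1660 × 3.36 = 1.30×10^7 J m⁻² K⁻¹.
Time required: Δt = C ΔT / F = 1.30×10^7 × 3.43 / 191 = 2.33×10^5 s.
In hours: 2.33×10^5 s / (3600 s/hour) = 64.8 hours.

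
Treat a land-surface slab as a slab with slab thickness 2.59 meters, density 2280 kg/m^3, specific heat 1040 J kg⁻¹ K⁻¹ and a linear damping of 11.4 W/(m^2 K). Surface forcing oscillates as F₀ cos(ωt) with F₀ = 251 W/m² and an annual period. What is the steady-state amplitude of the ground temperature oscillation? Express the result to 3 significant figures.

21.9 K

Areal heat capacity C = ρ c_p D = 2280 × 1040 × 2.59 = 6.14×10^6 J m⁻² K⁻¹.
Angular frequency ω = 2π / T = 2π / 3.15×10^7 s = 1.99×10^-7 s⁻¹.
√((Cω)² + λ²) = √((1.22)² + 11.4²) = 11.5 W/(m²·K).
Amplitude A = F₀ / √((Cω)²+λ²) = 251 / 11.5 = 21.9 K.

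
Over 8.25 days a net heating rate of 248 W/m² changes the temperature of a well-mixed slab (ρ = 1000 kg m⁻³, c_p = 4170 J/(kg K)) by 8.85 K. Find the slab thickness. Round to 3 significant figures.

Heat input Q = F Δt = 248 × 7.13×10^5 s = 1.77×10^8 J/m².
Required areal heat capacity C = Q / ΔT = 2.00×10^7 J/(m²·K).
Depth D = C / (ρ c_p) = 2.00×10^7 / (1000 × 4170) = 4.79 m.

4.79 m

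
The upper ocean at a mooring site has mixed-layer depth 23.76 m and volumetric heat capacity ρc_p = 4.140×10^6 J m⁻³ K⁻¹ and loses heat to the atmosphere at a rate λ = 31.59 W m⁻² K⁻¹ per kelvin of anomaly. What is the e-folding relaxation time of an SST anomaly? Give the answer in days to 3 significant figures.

36.0 days

Areal heat capacity C = ρc_p × D = 4.140×10^6 × 23.76 = 9.84×10^7 J/(m²·K).
Relaxation time τ = C / λ = 9.84×10^7 / 31.59 = 3.11×10^6 s.
In days: 3.11×10^6 s / (86400 s/day) = 36.0 days.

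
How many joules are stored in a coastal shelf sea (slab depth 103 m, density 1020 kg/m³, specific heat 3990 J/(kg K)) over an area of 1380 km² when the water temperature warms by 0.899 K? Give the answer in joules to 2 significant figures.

5.2×10^17 J

Areal heat capacity C = ρ c_p D = 1020 × 3990 × 103 = 4.19×10^8 J m⁻² K⁻¹.
Heat per unit area: q = C ΔT = 4.19×10^8 × 0.899 = 3.77×10^8 J/m².
Total heat: Q = q × A = 3.77×10^8 × (1380 × 10⁶ m²) = 5.20×10^17 J.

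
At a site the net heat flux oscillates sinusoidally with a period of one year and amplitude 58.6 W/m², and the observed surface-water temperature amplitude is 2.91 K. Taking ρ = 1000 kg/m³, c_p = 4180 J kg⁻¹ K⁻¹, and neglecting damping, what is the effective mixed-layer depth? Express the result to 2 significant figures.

ω = 2π / 3.15×10^7 s = 1.99×10^-7 s⁻¹.
Required C = F₀ / (A ω) = 58.6 / (2.91 × 1.99×10^-7) = 1.01×10^8 J/(m²·K).
D = C / (ρ c_p) = 1.01×10^8 / (1000 × 4180) = 24.2 m.

24 m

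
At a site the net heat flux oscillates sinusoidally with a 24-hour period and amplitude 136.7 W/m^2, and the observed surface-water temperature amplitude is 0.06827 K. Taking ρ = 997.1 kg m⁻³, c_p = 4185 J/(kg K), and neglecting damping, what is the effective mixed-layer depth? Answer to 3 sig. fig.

6.60 m

ω = 2π / 86400 s = 7.27×10^-5 s⁻¹.
Required C = F₀ / (A ω) = 136.7 / (0.06827 × 7.27×10^-5) = 2.75×10^7 J/(m²·K).
D = C / (ρ c_p) = 2.75×10^7 / (997.1 × 4185) = 6.60 m.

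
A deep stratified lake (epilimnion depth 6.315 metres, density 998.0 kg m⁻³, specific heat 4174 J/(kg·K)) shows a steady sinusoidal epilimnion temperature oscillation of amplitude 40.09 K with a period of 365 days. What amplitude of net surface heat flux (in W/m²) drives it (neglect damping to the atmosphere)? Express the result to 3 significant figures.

Areal heat capacity C = ρ c_p D = 998.0 × 4174 × 6.315 = 2.63×10^7 J m⁻² K⁻¹.
ω = 2π / 3.15×10^7 s = 1.99×10^-7 s⁻¹.
Cω = 2.63×10^7 × 1.99×10^-7 = 5.24 W/(m²·K).
F₀ = A × Cω = 40.09 × 5.24 = 210 W/m².

210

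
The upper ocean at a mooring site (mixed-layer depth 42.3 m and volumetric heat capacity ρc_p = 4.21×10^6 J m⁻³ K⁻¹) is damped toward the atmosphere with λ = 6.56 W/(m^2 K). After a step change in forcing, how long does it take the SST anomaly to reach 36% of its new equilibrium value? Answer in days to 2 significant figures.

Areal heat capacity C = ρc_p × D = 4.21×10^6 × 42.3 = 1.78×10^8 J/(m^2 K).
τ = C / λ = 1.78×10^8 / 6.56 = 2.71×10^7 s.
Fraction reached: 1 − e^(−t/τ) = 0.36 ⇒ t = −τ ln(1 − 0.36) = τ × 0.446.
t = 1.21×10^7 s = 140 days.

140 days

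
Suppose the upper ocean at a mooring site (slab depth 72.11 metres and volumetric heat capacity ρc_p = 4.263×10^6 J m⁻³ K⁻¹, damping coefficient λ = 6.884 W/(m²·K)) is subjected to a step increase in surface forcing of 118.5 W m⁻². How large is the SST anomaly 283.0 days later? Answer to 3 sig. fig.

Areal heat capacity C = ρc_p × D = 4.263×10^6 × 72.11 = 3.07×10^8 J m⁻² K⁻¹.
τ = C / λ = 3.07×10^8 / 6.884 = 4.47×10^7 s.
Equilibrium anomaly ΔT_eq = F / λ = 118.5 / 6.884 = 17.2 K.
t = 283.0 days = 2.45×10^7 s, so t/τ = 0.548.
ΔT(t) = ΔT_eq (1 − e^(−t/τ)) = 17.2 × (1 − e^−0.548) = 7.26 K.

7.26 K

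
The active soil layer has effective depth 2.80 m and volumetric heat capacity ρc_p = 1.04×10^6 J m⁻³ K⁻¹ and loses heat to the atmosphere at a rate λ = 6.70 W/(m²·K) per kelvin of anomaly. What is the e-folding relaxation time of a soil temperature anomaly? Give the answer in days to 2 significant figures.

Areal heat capacity C = ρc_p × D = 1.04×10^6 × 2.80 = 2.91×10^6 J/(m²·K).
Relaxation time τ = C / λ = 2.91×10^6 / 6.70 = 4.35×10^5 s.
In days: 4.35×10^5 s / (86400 s/day) = 5.03 days.

5.0 days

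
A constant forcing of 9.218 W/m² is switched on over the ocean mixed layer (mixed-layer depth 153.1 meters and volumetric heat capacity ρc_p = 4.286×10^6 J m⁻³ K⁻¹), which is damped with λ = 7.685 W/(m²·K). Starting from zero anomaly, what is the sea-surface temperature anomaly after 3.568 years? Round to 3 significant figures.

0.879 K

Areal heat capacity C = ρc_p × D = 4.286×10^6 × 153.1 = 6.56×10^8 J/(m^2 K).
τ = C / λ = 6.56×10^8 / 7.685 = 8.54×10^7 s.
Equilibrium anomaly ΔT_eq = F / λ = 9.218 / 7.685 = 1.20 K.
t = 3.568 years = 1.13×10^8 s, so t/τ = 1.32.
ΔT(t) = ΔT_eq (1 − e^(−t/τ)) = 1.20 × (1 − e^−1.32) = 0.879 K.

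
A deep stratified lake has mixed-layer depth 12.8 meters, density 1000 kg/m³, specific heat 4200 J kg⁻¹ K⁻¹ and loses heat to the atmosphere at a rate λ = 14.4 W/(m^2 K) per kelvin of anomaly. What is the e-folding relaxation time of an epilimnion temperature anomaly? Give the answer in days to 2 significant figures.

43 days

Areal heat capacity C = ρ c_p D = 1000 × 4200 × 12.8 = 5.38×10^7 J m⁻² K⁻¹.
Relaxation time τ = C / λ = 5.38×10^7 / 14.4 = 3.73×10^6 s.
In days: 3.73×10^6 s / (86400 s/day) = 43.2 days.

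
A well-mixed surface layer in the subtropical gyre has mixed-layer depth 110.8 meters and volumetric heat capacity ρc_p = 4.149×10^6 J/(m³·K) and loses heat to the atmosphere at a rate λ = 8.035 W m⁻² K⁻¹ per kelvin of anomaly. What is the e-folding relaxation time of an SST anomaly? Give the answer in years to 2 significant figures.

1.8 years

Areal heat capacity C = ρc_p × D = 4.149×10^6 × 110.8 = 4.60×10^8 J/(m²·K).
Relaxation time τ = C / λ = 4.60×10^8 / 8.035 = 5.72×10^7 s.
In years: 5.72×10^7 s / (3.156×10^7 s/year) = 1.81 years.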